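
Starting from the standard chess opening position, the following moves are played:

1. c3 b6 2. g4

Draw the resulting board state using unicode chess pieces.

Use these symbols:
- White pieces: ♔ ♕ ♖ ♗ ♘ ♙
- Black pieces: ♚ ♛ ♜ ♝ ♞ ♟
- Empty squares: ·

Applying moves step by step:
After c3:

♜ ♞ ♝ ♛ ♚ ♝ ♞ ♜
♟ ♟ ♟ ♟ ♟ ♟ ♟ ♟
· · · · · · · ·
· · · · · · · ·
· · · · · · · ·
· · ♙ · · · · ·
♙ ♙ · ♙ ♙ ♙ ♙ ♙
♖ ♘ ♗ ♕ ♔ ♗ ♘ ♖


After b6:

♜ ♞ ♝ ♛ ♚ ♝ ♞ ♜
♟ · ♟ ♟ ♟ ♟ ♟ ♟
· ♟ · · · · · ·
· · · · · · · ·
· · · · · · · ·
· · ♙ · · · · ·
♙ ♙ · ♙ ♙ ♙ ♙ ♙
♖ ♘ ♗ ♕ ♔ ♗ ♘ ♖


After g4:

♜ ♞ ♝ ♛ ♚ ♝ ♞ ♜
♟ · ♟ ♟ ♟ ♟ ♟ ♟
· ♟ · · · · · ·
· · · · · · · ·
· · · · · · ♙ ·
· · ♙ · · · · ·
♙ ♙ · ♙ ♙ ♙ · ♙
♖ ♘ ♗ ♕ ♔ ♗ ♘ ♖



  a b c d e f g h
  ─────────────────
8│♜ ♞ ♝ ♛ ♚ ♝ ♞ ♜│8
7│♟ · ♟ ♟ ♟ ♟ ♟ ♟│7
6│· ♟ · · · · · ·│6
5│· · · · · · · ·│5
4│· · · · · · ♙ ·│4
3│· · ♙ · · · · ·│3
2│♙ ♙ · ♙ ♙ ♙ · ♙│2
1│♖ ♘ ♗ ♕ ♔ ♗ ♘ ♖│1
  ─────────────────
  a b c d e f g h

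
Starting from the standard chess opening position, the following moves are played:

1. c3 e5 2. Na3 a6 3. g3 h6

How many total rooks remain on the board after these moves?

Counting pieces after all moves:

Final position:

  a b c d e f g h
  ─────────────────
8│♜ ♞ ♝ ♛ ♚ ♝ ♞ ♜│8
7│· ♟ ♟ ♟ · ♟ ♟ ·│7
6│♟ · · · · · · ♟│6
5│· · · · ♟ · · ·│5
4│· · · · · · · ·│4
3│♘ · ♙ · · · ♙ ·│3
2│♙ ♙ · ♙ ♙ ♙ · ♙│2
1│♖ · ♗ ♕ ♔ ♗ ♘ ♖│1
  ─────────────────
  a b c d e f g h


4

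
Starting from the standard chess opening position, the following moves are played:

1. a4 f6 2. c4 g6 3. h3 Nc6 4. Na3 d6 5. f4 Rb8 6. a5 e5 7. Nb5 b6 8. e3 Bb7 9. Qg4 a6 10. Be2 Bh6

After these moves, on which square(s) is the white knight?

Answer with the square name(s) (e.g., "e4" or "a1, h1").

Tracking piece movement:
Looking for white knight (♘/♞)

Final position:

  a b c d e f g h
  ─────────────────
8│· ♜ · ♛ ♚ · ♞ ♜│8
7│· ♝ ♟ · · · · ♟│7
6│♟ ♟ ♞ ♟ · ♟ ♟ ♝│6
5│♙ ♘ · · ♟ · · ·│5
4│· · ♙ · · ♙ ♕ ·│4
3│· · · · ♙ · · ♙│3
2│· ♙ · ♙ ♗ · ♙ ·│2
1│♖ · ♗ · ♔ · ♘ ♖│1
  ─────────────────
  a b c d e f g h


b5, g1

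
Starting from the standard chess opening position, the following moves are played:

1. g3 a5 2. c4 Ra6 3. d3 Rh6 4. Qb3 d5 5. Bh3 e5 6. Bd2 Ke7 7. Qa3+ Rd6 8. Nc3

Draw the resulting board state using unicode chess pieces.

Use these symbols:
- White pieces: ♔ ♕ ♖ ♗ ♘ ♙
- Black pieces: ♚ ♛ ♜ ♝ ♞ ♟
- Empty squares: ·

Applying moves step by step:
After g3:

♜ ♞ ♝ ♛ ♚ ♝ ♞ ♜
♟ ♟ ♟ ♟ ♟ ♟ ♟ ♟
· · · · · · · ·
· · · · · · · ·
· · · · · · · ·
· · · · · · ♙ ·
♙ ♙ ♙ ♙ ♙ ♙ · ♙
♖ ♘ ♗ ♕ ♔ ♗ ♘ ♖


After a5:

♜ ♞ ♝ ♛ ♚ ♝ ♞ ♜
· ♟ ♟ ♟ ♟ ♟ ♟ ♟
· · · · · · · ·
♟ · · · · · · ·
· · · · · · · ·
· · · · · · ♙ ·
♙ ♙ ♙ ♙ ♙ ♙ · ♙
♖ ♘ ♗ ♕ ♔ ♗ ♘ ♖


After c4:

♜ ♞ ♝ ♛ ♚ ♝ ♞ ♜
· ♟ ♟ ♟ ♟ ♟ ♟ ♟
· · · · · · · ·
♟ · · · · · · ·
· · ♙ · · · · ·
· · · · · · ♙ ·
♙ ♙ · ♙ ♙ ♙ · ♙
♖ ♘ ♗ ♕ ♔ ♗ ♘ ♖


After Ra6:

· ♞ ♝ ♛ ♚ ♝ ♞ ♜
· ♟ ♟ ♟ ♟ ♟ ♟ ♟
♜ · · · · · · ·
♟ · · · · · · ·
· · ♙ · · · · ·
· · · · · · ♙ ·
♙ ♙ · ♙ ♙ ♙ · ♙
♖ ♘ ♗ ♕ ♔ ♗ ♘ ♖


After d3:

· ♞ ♝ ♛ ♚ ♝ ♞ ♜
· ♟ ♟ ♟ ♟ ♟ ♟ ♟
♜ · · · · · · ·
♟ · · · · · · ·
· · ♙ · · · · ·
· · · ♙ · · ♙ ·
♙ ♙ · · ♙ ♙ · ♙
♖ ♘ ♗ ♕ ♔ ♗ ♘ ♖


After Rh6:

· ♞ ♝ ♛ ♚ ♝ ♞ ♜
· ♟ ♟ ♟ ♟ ♟ ♟ ♟
· · · · · · · ♜
♟ · · · · · · ·
· · ♙ · · · · ·
· · · ♙ · · ♙ ·
♙ ♙ · · ♙ ♙ · ♙
♖ ♘ ♗ ♕ ♔ ♗ ♘ ♖


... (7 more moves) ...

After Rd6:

· ♞ ♝ ♛ · ♝ ♞ ♜
· ♟ ♟ · ♚ ♟ ♟ ♟
· · · ♜ · · · ·
♟ · · ♟ ♟ · · ·
· · ♙ · · · · ·
♕ · · ♙ · · ♙ ♗
♙ ♙ · ♗ ♙ ♙ · ♙
♖ ♘ · · ♔ · ♘ ♖


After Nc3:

· ♞ ♝ ♛ · ♝ ♞ ♜
· ♟ ♟ · ♚ ♟ ♟ ♟
· · · ♜ · · · ·
♟ · · ♟ ♟ · · ·
· · ♙ · · · · ·
♕ · ♘ ♙ · · ♙ ♗
♙ ♙ · ♗ ♙ ♙ · ♙
♖ · · · ♔ · ♘ ♖



  a b c d e f g h
  ─────────────────
8│· ♞ ♝ ♛ · ♝ ♞ ♜│8
7│· ♟ ♟ · ♚ ♟ ♟ ♟│7
6│· · · ♜ · · · ·│6
5│♟ · · ♟ ♟ · · ·│5
4│· · ♙ · · · · ·│4
3│♕ · ♘ ♙ · · ♙ ♗│3
2│♙ ♙ · ♗ ♙ ♙ · ♙│2
1│♖ · · · ♔ · ♘ ♖│1
  ─────────────────
  a b c d e f g h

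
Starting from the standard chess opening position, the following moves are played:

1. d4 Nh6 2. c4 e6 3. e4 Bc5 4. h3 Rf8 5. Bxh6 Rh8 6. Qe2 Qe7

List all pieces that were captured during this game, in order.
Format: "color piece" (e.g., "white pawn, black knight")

Tracking captures:
  Bxh6: captured black knight

black knight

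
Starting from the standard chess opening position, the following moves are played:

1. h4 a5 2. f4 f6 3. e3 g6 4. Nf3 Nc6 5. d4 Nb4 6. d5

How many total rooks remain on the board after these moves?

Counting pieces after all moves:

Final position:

  a b c d e f g h
  ─────────────────
8│♜ · ♝ ♛ ♚ ♝ ♞ ♜│8
7│· ♟ ♟ ♟ ♟ · · ♟│7
6│· · · · · ♟ ♟ ·│6
5│♟ · · ♙ · · · ·│5
4│· ♞ · · · ♙ · ♙│4
3│· · · · ♙ ♘ · ·│3
2│♙ ♙ ♙ · · · ♙ ·│2
1│♖ ♘ ♗ ♕ ♔ ♗ · ♖│1
  ─────────────────
  a b c d e f g h


4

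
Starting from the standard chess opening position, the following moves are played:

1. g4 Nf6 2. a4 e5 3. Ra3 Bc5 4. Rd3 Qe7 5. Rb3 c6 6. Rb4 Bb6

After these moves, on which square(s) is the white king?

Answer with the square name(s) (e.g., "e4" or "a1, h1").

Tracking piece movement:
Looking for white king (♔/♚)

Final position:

  a b c d e f g h
  ─────────────────
8│♜ ♞ ♝ · ♚ · · ♜│8
7│♟ ♟ · ♟ ♛ ♟ ♟ ♟│7
6│· ♝ ♟ · · ♞ · ·│6
5│· · · · ♟ · · ·│5
4│♙ ♖ · · · · ♙ ·│4
3│· · · · · · · ·│3
2│· ♙ ♙ ♙ ♙ ♙ · ♙│2
1│· ♘ ♗ ♕ ♔ ♗ ♘ ♖│1
  ─────────────────
  a b c d e f g h


e1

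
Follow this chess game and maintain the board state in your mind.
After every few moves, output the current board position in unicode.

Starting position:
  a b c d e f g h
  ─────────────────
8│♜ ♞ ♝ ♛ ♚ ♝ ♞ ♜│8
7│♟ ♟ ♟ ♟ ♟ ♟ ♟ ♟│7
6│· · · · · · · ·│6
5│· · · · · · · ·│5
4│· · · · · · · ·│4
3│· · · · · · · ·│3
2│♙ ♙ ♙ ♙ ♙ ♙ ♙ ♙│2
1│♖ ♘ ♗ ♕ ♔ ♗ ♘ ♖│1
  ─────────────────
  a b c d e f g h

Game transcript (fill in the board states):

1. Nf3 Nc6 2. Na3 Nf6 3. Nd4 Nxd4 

  a b c d e f g h
  ─────────────────
8│♜ · ♝ ♛ ♚ ♝ · ♜│8
7│♟ ♟ ♟ ♟ ♟ ♟ ♟ ♟│7
6│· · · · · ♞ · ·│6
5│· · · · · · · ·│5
4│· · · ♞ · · · ·│4
3│♘ · · · · · · ·│3
2│♙ ♙ ♙ ♙ ♙ ♙ ♙ ♙│2
1│♖ · ♗ ♕ ♔ ♗ · ♖│1
  ─────────────────
  a b c d e f g h

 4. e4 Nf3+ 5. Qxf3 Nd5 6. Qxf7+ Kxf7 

  a b c d e f g h
  ─────────────────
8│♜ · ♝ ♛ · ♝ · ♜│8
7│♟ ♟ ♟ ♟ ♟ ♚ ♟ ♟│7
6│· · · · · · · ·│6
5│· · · ♞ · · · ·│5
4│· · · · ♙ · · ·│4
3│♘ · · · · · · ·│3
2│♙ ♙ ♙ ♙ · ♙ ♙ ♙│2
1│♖ · ♗ · ♔ ♗ · ♖│1
  ─────────────────
  a b c d e f g h

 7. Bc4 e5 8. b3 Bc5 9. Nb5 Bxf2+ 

  a b c d e f g h
  ─────────────────
8│♜ · ♝ ♛ · · · ♜│8
7│♟ ♟ ♟ ♟ · ♚ ♟ ♟│7
6│· · · · · · · ·│6
5│· ♘ · ♞ ♟ · · ·│5
4│· · ♗ · ♙ · · ·│4
3│· ♙ · · · · · ·│3
2│♙ · ♙ ♙ · ♝ ♙ ♙│2
1│♖ · ♗ · ♔ · · ♖│1
  ─────────────────
  a b c d e f g h

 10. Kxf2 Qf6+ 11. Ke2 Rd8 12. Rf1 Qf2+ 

  a b c d e f g h
  ─────────────────
8│♜ · ♝ ♜ · · · ·│8
7│♟ ♟ ♟ ♟ · ♚ ♟ ♟│7
6│· · · · · · · ·│6
5│· ♘ · ♞ ♟ · · ·│5
4│· · ♗ · ♙ · · ·│4
3│· ♙ · · · · · ·│3
2│♙ · ♙ ♙ ♔ ♛ ♙ ♙│2
1│♖ · ♗ · · ♖ · ·│1
  ─────────────────
  a b c d e f g h



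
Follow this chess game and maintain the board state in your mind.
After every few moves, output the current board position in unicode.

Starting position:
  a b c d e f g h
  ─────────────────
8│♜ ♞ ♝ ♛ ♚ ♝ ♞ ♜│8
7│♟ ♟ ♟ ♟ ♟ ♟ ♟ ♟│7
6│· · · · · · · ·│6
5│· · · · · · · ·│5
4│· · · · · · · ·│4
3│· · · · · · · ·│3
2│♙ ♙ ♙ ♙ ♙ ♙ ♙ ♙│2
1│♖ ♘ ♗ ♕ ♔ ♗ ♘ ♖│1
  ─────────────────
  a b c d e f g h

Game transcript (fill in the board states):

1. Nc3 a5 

  a b c d e f g h
  ─────────────────
8│♜ ♞ ♝ ♛ ♚ ♝ ♞ ♜│8
7│· ♟ ♟ ♟ ♟ ♟ ♟ ♟│7
6│· · · · · · · ·│6
5│♟ · · · · · · ·│5
4│· · · · · · · ·│4
3│· · ♘ · · · · ·│3
2│♙ ♙ ♙ ♙ ♙ ♙ ♙ ♙│2
1│♖ · ♗ ♕ ♔ ♗ ♘ ♖│1
  ─────────────────
  a b c d e f g h

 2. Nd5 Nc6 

  a b c d e f g h
  ─────────────────
8│♜ · ♝ ♛ ♚ ♝ ♞ ♜│8
7│· ♟ ♟ ♟ ♟ ♟ ♟ ♟│7
6│· · ♞ · · · · ·│6
5│♟ · · ♘ · · · ·│5
4│· · · · · · · ·│4
3│· · · · · · · ·│3
2│♙ ♙ ♙ ♙ ♙ ♙ ♙ ♙│2
1│♖ · ♗ ♕ ♔ ♗ ♘ ♖│1
  ─────────────────
  a b c d e f g h

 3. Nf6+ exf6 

  a b c d e f g h
  ─────────────────
8│♜ · ♝ ♛ ♚ ♝ ♞ ♜│8
7│· ♟ ♟ ♟ · ♟ ♟ ♟│7
6│· · ♞ · · ♟ · ·│6
5│♟ · · · · · · ·│5
4│· · · · · · · ·│4
3│· · · · · · · ·│3
2│♙ ♙ ♙ ♙ ♙ ♙ ♙ ♙│2
1│♖ · ♗ ♕ ♔ ♗ ♘ ♖│1
  ─────────────────
  a b c d e f g h

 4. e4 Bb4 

  a b c d e f g h
  ─────────────────
8│♜ · ♝ ♛ ♚ · ♞ ♜│8
7│· ♟ ♟ ♟ · ♟ ♟ ♟│7
6│· · ♞ · · ♟ · ·│6
5│♟ · · · · · · ·│5
4│· ♝ · · ♙ · · ·│4
3│· · · · · · · ·│3
2│♙ ♙ ♙ ♙ · ♙ ♙ ♙│2
1│♖ · ♗ ♕ ♔ ♗ ♘ ♖│1
  ─────────────────
  a b c d e f g h

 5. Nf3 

  a b c d e f g h
  ─────────────────
8│♜ · ♝ ♛ ♚ · ♞ ♜│8
7│· ♟ ♟ ♟ · ♟ ♟ ♟│7
6│· · ♞ · · ♟ · ·│6
5│♟ · · · · · · ·│5
4│· ♝ · · ♙ · · ·│4
3│· · · · · ♘ · ·│3
2│♙ ♙ ♙ ♙ · ♙ ♙ ♙│2
1│♖ · ♗ ♕ ♔ ♗ · ♖│1
  ─────────────────
  a b c d e f g h


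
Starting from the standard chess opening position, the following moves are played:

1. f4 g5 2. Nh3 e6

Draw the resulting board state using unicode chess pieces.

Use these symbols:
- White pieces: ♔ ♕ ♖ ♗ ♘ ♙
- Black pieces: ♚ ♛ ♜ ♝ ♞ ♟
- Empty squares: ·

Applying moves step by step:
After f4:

♜ ♞ ♝ ♛ ♚ ♝ ♞ ♜
♟ ♟ ♟ ♟ ♟ ♟ ♟ ♟
· · · · · · · ·
· · · · · · · ·
· · · · · ♙ · ·
· · · · · · · ·
♙ ♙ ♙ ♙ ♙ · ♙ ♙
♖ ♘ ♗ ♕ ♔ ♗ ♘ ♖


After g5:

♜ ♞ ♝ ♛ ♚ ♝ ♞ ♜
♟ ♟ ♟ ♟ ♟ ♟ · ♟
· · · · · · · ·
· · · · · · ♟ ·
· · · · · ♙ · ·
· · · · · · · ·
♙ ♙ ♙ ♙ ♙ · ♙ ♙
♖ ♘ ♗ ♕ ♔ ♗ ♘ ♖


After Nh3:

♜ ♞ ♝ ♛ ♚ ♝ ♞ ♜
♟ ♟ ♟ ♟ ♟ ♟ · ♟
· · · · · · · ·
· · · · · · ♟ ·
· · · · · ♙ · ·
· · · · · · · ♘
♙ ♙ ♙ ♙ ♙ · ♙ ♙
♖ ♘ ♗ ♕ ♔ ♗ · ♖


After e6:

♜ ♞ ♝ ♛ ♚ ♝ ♞ ♜
♟ ♟ ♟ ♟ · ♟ · ♟
· · · · ♟ · · ·
· · · · · · ♟ ·
· · · · · ♙ · ·
· · · · · · · ♘
♙ ♙ ♙ ♙ ♙ · ♙ ♙
♖ ♘ ♗ ♕ ♔ ♗ · ♖



  a b c d e f g h
  ─────────────────
8│♜ ♞ ♝ ♛ ♚ ♝ ♞ ♜│8
7│♟ ♟ ♟ ♟ · ♟ · ♟│7
6│· · · · ♟ · · ·│6
5│· · · · · · ♟ ·│5
4│· · · · · ♙ · ·│4
3│· · · · · · · ♘│3
2│♙ ♙ ♙ ♙ ♙ · ♙ ♙│2
1│♖ ♘ ♗ ♕ ♔ ♗ · ♖│1
  ─────────────────
  a b c d e f g h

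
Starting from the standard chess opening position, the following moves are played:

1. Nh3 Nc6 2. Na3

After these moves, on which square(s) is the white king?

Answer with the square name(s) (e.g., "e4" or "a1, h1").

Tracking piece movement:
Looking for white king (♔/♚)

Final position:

  a b c d e f g h
  ─────────────────
8│♜ · ♝ ♛ ♚ ♝ ♞ ♜│8
7│♟ ♟ ♟ ♟ ♟ ♟ ♟ ♟│7
6│· · ♞ · · · · ·│6
5│· · · · · · · ·│5
4│· · · · · · · ·│4
3│♘ · · · · · · ♘│3
2│♙ ♙ ♙ ♙ ♙ ♙ ♙ ♙│2
1│♖ · ♗ ♕ ♔ ♗ · ♖│1
  ─────────────────
  a b c d e f g h


e1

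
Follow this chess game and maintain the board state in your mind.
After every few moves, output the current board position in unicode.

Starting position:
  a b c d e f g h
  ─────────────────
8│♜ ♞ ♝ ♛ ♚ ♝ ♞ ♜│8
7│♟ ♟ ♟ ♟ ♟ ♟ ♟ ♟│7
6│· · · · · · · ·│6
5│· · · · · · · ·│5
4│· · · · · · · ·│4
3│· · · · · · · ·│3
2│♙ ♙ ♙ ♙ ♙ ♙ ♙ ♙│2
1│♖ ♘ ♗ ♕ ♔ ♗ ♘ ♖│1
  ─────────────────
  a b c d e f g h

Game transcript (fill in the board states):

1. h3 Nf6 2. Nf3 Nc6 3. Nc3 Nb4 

  a b c d e f g h
  ─────────────────
8│♜ · ♝ ♛ ♚ ♝ · ♜│8
7│♟ ♟ ♟ ♟ ♟ ♟ ♟ ♟│7
6│· · · · · ♞ · ·│6
5│· · · · · · · ·│5
4│· ♞ · · · · · ·│4
3│· · ♘ · · ♘ · ♙│3
2│♙ ♙ ♙ ♙ ♙ ♙ ♙ ·│2
1│♖ · ♗ ♕ ♔ ♗ · ♖│1
  ─────────────────
  a b c d e f g h

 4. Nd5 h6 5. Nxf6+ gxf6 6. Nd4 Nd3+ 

  a b c d e f g h
  ─────────────────
8│♜ · ♝ ♛ ♚ ♝ · ♜│8
7│♟ ♟ ♟ ♟ ♟ ♟ · ·│7
6│· · · · · ♟ · ♟│6
5│· · · · · · · ·│5
4│· · · ♘ · · · ·│4
3│· · · ♞ · · · ♙│3
2│♙ ♙ ♙ ♙ ♙ ♙ ♙ ·│2
1│♖ · ♗ ♕ ♔ ♗ · ♖│1
  ─────────────────
  a b c d e f g h

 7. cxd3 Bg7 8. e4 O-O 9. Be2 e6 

  a b c d e f g h
  ─────────────────
8│♜ · ♝ ♛ · ♜ ♚ ·│8
7│♟ ♟ ♟ ♟ · ♟ ♝ ·│7
6│· · · · ♟ ♟ · ♟│6
5│· · · · · · · ·│5
4│· · · ♘ ♙ · · ·│4
3│· · · ♙ · · · ♙│3
2│♙ ♙ · ♙ ♗ ♙ ♙ ·│2
1│♖ · ♗ ♕ ♔ · · ♖│1
  ─────────────────
  a b c d e f g h

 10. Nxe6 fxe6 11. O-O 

  a b c d e f g h
  ─────────────────
8│♜ · ♝ ♛ · ♜ ♚ ·│8
7│♟ ♟ ♟ ♟ · · ♝ ·│7
6│· · · · ♟ ♟ · ♟│6
5│· · · · · · · ·│5
4│· · · · ♙ · · ·│4
3│· · · ♙ · · · ♙│3
2│♙ ♙ · ♙ ♗ ♙ ♙ ·│2
1│♖ · ♗ ♕ · ♖ ♔ ·│1
  ─────────────────
  a b c d e f g h


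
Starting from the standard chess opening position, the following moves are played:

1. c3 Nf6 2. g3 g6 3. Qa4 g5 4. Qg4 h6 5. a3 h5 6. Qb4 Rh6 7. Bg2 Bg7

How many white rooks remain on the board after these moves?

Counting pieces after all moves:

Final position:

  a b c d e f g h
  ─────────────────
8│♜ ♞ ♝ ♛ ♚ · · ·│8
7│♟ ♟ ♟ ♟ ♟ ♟ ♝ ·│7
6│· · · · · ♞ · ♜│6
5│· · · · · · ♟ ♟│5
4│· ♕ · · · · · ·│4
3│♙ · ♙ · · · ♙ ·│3
2│· ♙ · ♙ ♙ ♙ ♗ ♙│2
1│♖ ♘ ♗ · ♔ · ♘ ♖│1
  ─────────────────
  a b c d e f g h


2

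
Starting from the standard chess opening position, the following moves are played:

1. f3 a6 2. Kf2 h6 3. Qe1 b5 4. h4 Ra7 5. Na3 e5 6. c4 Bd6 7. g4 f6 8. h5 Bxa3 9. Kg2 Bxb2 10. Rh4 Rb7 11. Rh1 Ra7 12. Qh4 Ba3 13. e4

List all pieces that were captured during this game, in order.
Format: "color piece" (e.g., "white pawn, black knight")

Tracking captures:
  Bxa3: captured white knight
  Bxb2: captured white pawn

white knight, white pawn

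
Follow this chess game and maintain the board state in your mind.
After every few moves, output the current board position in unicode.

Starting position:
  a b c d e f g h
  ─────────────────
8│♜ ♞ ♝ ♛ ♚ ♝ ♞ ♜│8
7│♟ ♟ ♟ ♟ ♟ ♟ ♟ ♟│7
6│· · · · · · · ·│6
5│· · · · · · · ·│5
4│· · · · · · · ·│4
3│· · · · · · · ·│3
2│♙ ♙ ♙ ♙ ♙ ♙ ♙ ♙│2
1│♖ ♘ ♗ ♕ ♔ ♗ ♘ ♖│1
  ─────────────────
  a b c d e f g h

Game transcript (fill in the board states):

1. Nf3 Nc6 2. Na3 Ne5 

  a b c d e f g h
  ─────────────────
8│♜ · ♝ ♛ ♚ ♝ ♞ ♜│8
7│♟ ♟ ♟ ♟ ♟ ♟ ♟ ♟│7
6│· · · · · · · ·│6
5│· · · · ♞ · · ·│5
4│· · · · · · · ·│4
3│♘ · · · · ♘ · ·│3
2│♙ ♙ ♙ ♙ ♙ ♙ ♙ ♙│2
1│♖ · ♗ ♕ ♔ ♗ · ♖│1
  ─────────────────
  a b c d e f g h

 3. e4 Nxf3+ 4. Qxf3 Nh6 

  a b c d e f g h
  ─────────────────
8│♜ · ♝ ♛ ♚ ♝ · ♜│8
7│♟ ♟ ♟ ♟ ♟ ♟ ♟ ♟│7
6│· · · · · · · ♞│6
5│· · · · · · · ·│5
4│· · · · ♙ · · ·│4
3│♘ · · · · ♕ · ·│3
2│♙ ♙ ♙ ♙ · ♙ ♙ ♙│2
1│♖ · ♗ · ♔ ♗ · ♖│1
  ─────────────────
  a b c d e f g h

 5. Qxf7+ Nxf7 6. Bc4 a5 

  a b c d e f g h
  ─────────────────
8│♜ · ♝ ♛ ♚ ♝ · ♜│8
7│· ♟ ♟ ♟ ♟ ♞ ♟ ♟│7
6│· · · · · · · ·│6
5│♟ · · · · · · ·│5
4│· · ♗ · ♙ · · ·│4
3│♘ · · · · · · ·│3
2│♙ ♙ ♙ ♙ · ♙ ♙ ♙│2
1│♖ · ♗ · ♔ · · ♖│1
  ─────────────────
  a b c d e f g h

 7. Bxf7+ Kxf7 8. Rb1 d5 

  a b c d e f g h
  ─────────────────
8│♜ · ♝ ♛ · ♝ · ♜│8
7│· ♟ ♟ · ♟ ♚ ♟ ♟│7
6│· · · · · · · ·│6
5│♟ · · ♟ · · · ·│5
4│· · · · ♙ · · ·│4
3│♘ · · · · · · ·│3
2│♙ ♙ ♙ ♙ · ♙ ♙ ♙│2
1│· ♖ ♗ · ♔ · · ♖│1
  ─────────────────
  a b c d e f g h

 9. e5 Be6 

  a b c d e f g h
  ─────────────────
8│♜ · · ♛ · ♝ · ♜│8
7│· ♟ ♟ · ♟ ♚ ♟ ♟│7
6│· · · · ♝ · · ·│6
5│♟ · · ♟ ♙ · · ·│5
4│· · · · · · · ·│4
3│♘ · · · · · · ·│3
2│♙ ♙ ♙ ♙ · ♙ ♙ ♙│2
1│· ♖ ♗ · ♔ · · ♖│1
  ─────────────────
  a b c d e f g h


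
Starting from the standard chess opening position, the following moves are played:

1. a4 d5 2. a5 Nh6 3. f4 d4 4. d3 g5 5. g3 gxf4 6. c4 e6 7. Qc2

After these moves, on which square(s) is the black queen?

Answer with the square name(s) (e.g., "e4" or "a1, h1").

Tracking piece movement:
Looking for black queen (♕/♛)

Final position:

  a b c d e f g h
  ─────────────────
8│♜ ♞ ♝ ♛ ♚ ♝ · ♜│8
7│♟ ♟ ♟ · · ♟ · ♟│7
6│· · · · ♟ · · ♞│6
5│♙ · · · · · · ·│5
4│· · ♙ ♟ · ♟ · ·│4
3│· · · ♙ · · ♙ ·│3
2│· ♙ ♕ · ♙ · · ♙│2
1│♖ ♘ ♗ · ♔ ♗ ♘ ♖│1
  ─────────────────
  a b c d e f g h


d8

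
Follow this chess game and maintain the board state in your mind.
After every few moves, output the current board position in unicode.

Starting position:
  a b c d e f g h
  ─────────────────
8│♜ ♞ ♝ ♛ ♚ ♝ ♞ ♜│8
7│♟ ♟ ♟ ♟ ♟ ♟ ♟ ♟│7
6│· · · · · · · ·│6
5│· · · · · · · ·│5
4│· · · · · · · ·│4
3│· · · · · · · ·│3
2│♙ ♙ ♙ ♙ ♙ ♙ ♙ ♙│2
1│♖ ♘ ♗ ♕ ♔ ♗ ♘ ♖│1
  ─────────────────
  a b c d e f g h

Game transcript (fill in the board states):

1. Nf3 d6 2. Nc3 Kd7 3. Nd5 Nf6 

  a b c d e f g h
  ─────────────────
8│♜ ♞ ♝ ♛ · ♝ · ♜│8
7│♟ ♟ ♟ ♚ ♟ ♟ ♟ ♟│7
6│· · · ♟ · ♞ · ·│6
5│· · · ♘ · · · ·│5
4│· · · · · · · ·│4
3│· · · · · ♘ · ·│3
2│♙ ♙ ♙ ♙ ♙ ♙ ♙ ♙│2
1│♖ · ♗ ♕ ♔ ♗ · ♖│1
  ─────────────────
  a b c d e f g h

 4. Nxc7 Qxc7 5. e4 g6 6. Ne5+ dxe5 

  a b c d e f g h
  ─────────────────
8│♜ ♞ ♝ · · ♝ · ♜│8
7│♟ ♟ ♛ ♚ ♟ ♟ · ♟│7
6│· · · · · ♞ ♟ ·│6
5│· · · · ♟ · · ·│5
4│· · · · ♙ · · ·│4
3│· · · · · · · ·│3
2│♙ ♙ ♙ ♙ · ♙ ♙ ♙│2
1│♖ · ♗ ♕ ♔ ♗ · ♖│1
  ─────────────────
  a b c d e f g h

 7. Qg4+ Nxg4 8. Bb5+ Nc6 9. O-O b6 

  a b c d e f g h
  ─────────────────
8│♜ · ♝ · · ♝ · ♜│8
7│♟ · ♛ ♚ ♟ ♟ · ♟│7
6│· ♟ ♞ · · · ♟ ·│6
5│· ♗ · · ♟ · · ·│5
4│· · · · ♙ · ♞ ·│4
3│· · · · · · · ·│3
2│♙ ♙ ♙ ♙ · ♙ ♙ ♙│2
1│♖ · ♗ · · ♖ ♔ ·│1
  ─────────────────
  a b c d e f g h

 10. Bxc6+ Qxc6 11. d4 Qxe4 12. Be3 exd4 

  a b c d e f g h
  ─────────────────
8│♜ · ♝ · · ♝ · ♜│8
7│♟ · · ♚ ♟ ♟ · ♟│7
6│· ♟ · · · · ♟ ·│6
5│· · · · · · · ·│5
4│· · · ♟ ♛ · ♞ ·│4
3│· · · · ♗ · · ·│3
2│♙ ♙ ♙ · · ♙ ♙ ♙│2
1│♖ · · · · ♖ ♔ ·│1
  ─────────────────
  a b c d e f g h

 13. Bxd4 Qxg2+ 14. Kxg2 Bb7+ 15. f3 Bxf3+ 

  a b c d e f g h
  ─────────────────
8│♜ · · · · ♝ · ♜│8
7│♟ · · ♚ ♟ ♟ · ♟│7
6│· ♟ · · · · ♟ ·│6
5│· · · · · · · ·│5
4│· · · ♗ · · ♞ ·│4
3│· · · · · ♝ · ·│3
2│♙ ♙ ♙ · · · ♔ ♙│2
1│♖ · · · · ♖ · ·│1
  ─────────────────
  a b c d e f g h



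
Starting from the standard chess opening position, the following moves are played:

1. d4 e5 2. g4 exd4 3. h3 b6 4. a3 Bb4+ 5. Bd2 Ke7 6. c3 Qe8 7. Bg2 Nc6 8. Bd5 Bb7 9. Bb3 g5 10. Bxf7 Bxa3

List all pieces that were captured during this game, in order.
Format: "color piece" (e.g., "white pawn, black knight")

Tracking captures:
  exd4: captured white pawn
  Bxf7: captured black pawn
  Bxa3: captured white pawn

white pawn, black pawn, white pawn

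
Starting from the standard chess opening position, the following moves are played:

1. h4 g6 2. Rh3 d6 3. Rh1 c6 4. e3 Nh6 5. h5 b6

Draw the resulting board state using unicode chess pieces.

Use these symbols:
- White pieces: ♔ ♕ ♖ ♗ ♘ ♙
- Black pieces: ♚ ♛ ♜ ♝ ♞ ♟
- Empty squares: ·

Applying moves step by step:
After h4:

♜ ♞ ♝ ♛ ♚ ♝ ♞ ♜
♟ ♟ ♟ ♟ ♟ ♟ ♟ ♟
· · · · · · · ·
· · · · · · · ·
· · · · · · · ♙
· · · · · · · ·
♙ ♙ ♙ ♙ ♙ ♙ ♙ ·
♖ ♘ ♗ ♕ ♔ ♗ ♘ ♖


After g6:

♜ ♞ ♝ ♛ ♚ ♝ ♞ ♜
♟ ♟ ♟ ♟ ♟ ♟ · ♟
· · · · · · ♟ ·
· · · · · · · ·
· · · · · · · ♙
· · · · · · · ·
♙ ♙ ♙ ♙ ♙ ♙ ♙ ·
♖ ♘ ♗ ♕ ♔ ♗ ♘ ♖


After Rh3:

♜ ♞ ♝ ♛ ♚ ♝ ♞ ♜
♟ ♟ ♟ ♟ ♟ ♟ · ♟
· · · · · · ♟ ·
· · · · · · · ·
· · · · · · · ♙
· · · · · · · ♖
♙ ♙ ♙ ♙ ♙ ♙ ♙ ·
♖ ♘ ♗ ♕ ♔ ♗ ♘ ·


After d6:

♜ ♞ ♝ ♛ ♚ ♝ ♞ ♜
♟ ♟ ♟ · ♟ ♟ · ♟
· · · ♟ · · ♟ ·
· · · · · · · ·
· · · · · · · ♙
· · · · · · · ♖
♙ ♙ ♙ ♙ ♙ ♙ ♙ ·
♖ ♘ ♗ ♕ ♔ ♗ ♘ ·


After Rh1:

♜ ♞ ♝ ♛ ♚ ♝ ♞ ♜
♟ ♟ ♟ · ♟ ♟ · ♟
· · · ♟ · · ♟ ·
· · · · · · · ·
· · · · · · · ♙
· · · · · · · ·
♙ ♙ ♙ ♙ ♙ ♙ ♙ ·
♖ ♘ ♗ ♕ ♔ ♗ ♘ ♖


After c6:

♜ ♞ ♝ ♛ ♚ ♝ ♞ ♜
♟ ♟ · · ♟ ♟ · ♟
· · ♟ ♟ · · ♟ ·
· · · · · · · ·
· · · · · · · ♙
· · · · · · · ·
♙ ♙ ♙ ♙ ♙ ♙ ♙ ·
♖ ♘ ♗ ♕ ♔ ♗ ♘ ♖


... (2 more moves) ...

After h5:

♜ ♞ ♝ ♛ ♚ ♝ · ♜
♟ ♟ · · ♟ ♟ · ♟
· · ♟ ♟ · · ♟ ♞
· · · · · · · ♙
· · · · · · · ·
· · · · ♙ · · ·
♙ ♙ ♙ ♙ · ♙ ♙ ·
♖ ♘ ♗ ♕ ♔ ♗ ♘ ♖


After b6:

♜ ♞ ♝ ♛ ♚ ♝ · ♜
♟ · · · ♟ ♟ · ♟
· ♟ ♟ ♟ · · ♟ ♞
· · · · · · · ♙
· · · · · · · ·
· · · · ♙ · · ·
♙ ♙ ♙ ♙ · ♙ ♙ ·
♖ ♘ ♗ ♕ ♔ ♗ ♘ ♖



  a b c d e f g h
  ─────────────────
8│♜ ♞ ♝ ♛ ♚ ♝ · ♜│8
7│♟ · · · ♟ ♟ · ♟│7
6│· ♟ ♟ ♟ · · ♟ ♞│6
5│· · · · · · · ♙│5
4│· · · · · · · ·│4
3│· · · · ♙ · · ·│3
2│♙ ♙ ♙ ♙ · ♙ ♙ ·│2
1│♖ ♘ ♗ ♕ ♔ ♗ ♘ ♖│1
  ─────────────────
  a b c d e f g h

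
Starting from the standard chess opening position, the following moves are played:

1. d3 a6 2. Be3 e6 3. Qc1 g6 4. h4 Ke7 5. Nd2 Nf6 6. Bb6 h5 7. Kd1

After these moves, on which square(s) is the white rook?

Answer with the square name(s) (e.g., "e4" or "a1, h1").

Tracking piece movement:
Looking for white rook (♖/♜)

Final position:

  a b c d e f g h
  ─────────────────
8│♜ ♞ ♝ ♛ · ♝ · ♜│8
7│· ♟ ♟ ♟ ♚ ♟ · ·│7
6│♟ ♗ · · ♟ ♞ ♟ ·│6
5│· · · · · · · ♟│5
4│· · · · · · · ♙│4
3│· · · ♙ · · · ·│3
2│♙ ♙ ♙ ♘ ♙ ♙ ♙ ·│2
1│♖ · ♕ ♔ · ♗ ♘ ♖│1
  ─────────────────
  a b c d e f g h


a1, h1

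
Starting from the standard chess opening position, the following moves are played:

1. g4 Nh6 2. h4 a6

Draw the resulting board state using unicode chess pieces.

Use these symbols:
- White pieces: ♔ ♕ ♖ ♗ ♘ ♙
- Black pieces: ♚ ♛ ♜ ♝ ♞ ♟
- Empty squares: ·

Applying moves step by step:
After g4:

♜ ♞ ♝ ♛ ♚ ♝ ♞ ♜
♟ ♟ ♟ ♟ ♟ ♟ ♟ ♟
· · · · · · · ·
· · · · · · · ·
· · · · · · ♙ ·
· · · · · · · ·
♙ ♙ ♙ ♙ ♙ ♙ · ♙
♖ ♘ ♗ ♕ ♔ ♗ ♘ ♖


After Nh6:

♜ ♞ ♝ ♛ ♚ ♝ · ♜
♟ ♟ ♟ ♟ ♟ ♟ ♟ ♟
· · · · · · · ♞
· · · · · · · ·
· · · · · · ♙ ·
· · · · · · · ·
♙ ♙ ♙ ♙ ♙ ♙ · ♙
♖ ♘ ♗ ♕ ♔ ♗ ♘ ♖


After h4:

♜ ♞ ♝ ♛ ♚ ♝ · ♜
♟ ♟ ♟ ♟ ♟ ♟ ♟ ♟
· · · · · · · ♞
· · · · · · · ·
· · · · · · ♙ ♙
· · · · · · · ·
♙ ♙ ♙ ♙ ♙ ♙ · ·
♖ ♘ ♗ ♕ ♔ ♗ ♘ ♖


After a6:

♜ ♞ ♝ ♛ ♚ ♝ · ♜
· ♟ ♟ ♟ ♟ ♟ ♟ ♟
♟ · · · · · · ♞
· · · · · · · ·
· · · · · · ♙ ♙
· · · · · · · ·
♙ ♙ ♙ ♙ ♙ ♙ · ·
♖ ♘ ♗ ♕ ♔ ♗ ♘ ♖



  a b c d e f g h
  ─────────────────
8│♜ ♞ ♝ ♛ ♚ ♝ · ♜│8
7│· ♟ ♟ ♟ ♟ ♟ ♟ ♟│7
6│♟ · · · · · · ♞│6
5│· · · · · · · ·│5
4│· · · · · · ♙ ♙│4
3│· · · · · · · ·│3
2│♙ ♙ ♙ ♙ ♙ ♙ · ·│2
1│♖ ♘ ♗ ♕ ♔ ♗ ♘ ♖│1
  ─────────────────
  a b c d e f g h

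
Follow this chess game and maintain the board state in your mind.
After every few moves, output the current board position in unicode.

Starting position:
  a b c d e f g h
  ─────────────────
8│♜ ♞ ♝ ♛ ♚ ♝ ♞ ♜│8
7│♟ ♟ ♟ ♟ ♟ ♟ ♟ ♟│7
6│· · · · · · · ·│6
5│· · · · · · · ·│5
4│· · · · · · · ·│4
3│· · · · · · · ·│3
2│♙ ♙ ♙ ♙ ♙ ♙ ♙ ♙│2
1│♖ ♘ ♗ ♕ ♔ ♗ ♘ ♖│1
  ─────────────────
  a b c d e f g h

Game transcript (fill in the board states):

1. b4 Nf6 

  a b c d e f g h
  ─────────────────
8│♜ ♞ ♝ ♛ ♚ ♝ · ♜│8
7│♟ ♟ ♟ ♟ ♟ ♟ ♟ ♟│7
6│· · · · · ♞ · ·│6
5│· · · · · · · ·│5
4│· ♙ · · · · · ·│4
3│· · · · · · · ·│3
2│♙ · ♙ ♙ ♙ ♙ ♙ ♙│2
1│♖ ♘ ♗ ♕ ♔ ♗ ♘ ♖│1
  ─────────────────
  a b c d e f g h

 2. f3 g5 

  a b c d e f g h
  ─────────────────
8│♜ ♞ ♝ ♛ ♚ ♝ · ♜│8
7│♟ ♟ ♟ ♟ ♟ ♟ · ♟│7
6│· · · · · ♞ · ·│6
5│· · · · · · ♟ ·│5
4│· ♙ · · · · · ·│4
3│· · · · · ♙ · ·│3
2│♙ · ♙ ♙ ♙ · ♙ ♙│2
1│♖ ♘ ♗ ♕ ♔ ♗ ♘ ♖│1
  ─────────────────
  a b c d e f g h

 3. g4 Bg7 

  a b c d e f g h
  ─────────────────
8│♜ ♞ ♝ ♛ ♚ · · ♜│8
7│♟ ♟ ♟ ♟ ♟ ♟ ♝ ♟│7
6│· · · · · ♞ · ·│6
5│· · · · · · ♟ ·│5
4│· ♙ · · · · ♙ ·│4
3│· · · · · ♙ · ·│3
2│♙ · ♙ ♙ ♙ · · ♙│2
1│♖ ♘ ♗ ♕ ♔ ♗ ♘ ♖│1
  ─────────────────
  a b c d e f g h



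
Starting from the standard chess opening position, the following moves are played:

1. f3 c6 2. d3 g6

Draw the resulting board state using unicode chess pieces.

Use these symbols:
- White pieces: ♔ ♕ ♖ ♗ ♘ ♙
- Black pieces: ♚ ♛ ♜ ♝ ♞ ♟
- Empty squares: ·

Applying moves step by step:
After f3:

♜ ♞ ♝ ♛ ♚ ♝ ♞ ♜
♟ ♟ ♟ ♟ ♟ ♟ ♟ ♟
· · · · · · · ·
· · · · · · · ·
· · · · · · · ·
· · · · · ♙ · ·
♙ ♙ ♙ ♙ ♙ · ♙ ♙
♖ ♘ ♗ ♕ ♔ ♗ ♘ ♖


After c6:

♜ ♞ ♝ ♛ ♚ ♝ ♞ ♜
♟ ♟ · ♟ ♟ ♟ ♟ ♟
· · ♟ · · · · ·
· · · · · · · ·
· · · · · · · ·
· · · · · ♙ · ·
♙ ♙ ♙ ♙ ♙ · ♙ ♙
♖ ♘ ♗ ♕ ♔ ♗ ♘ ♖


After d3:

♜ ♞ ♝ ♛ ♚ ♝ ♞ ♜
♟ ♟ · ♟ ♟ ♟ ♟ ♟
· · ♟ · · · · ·
· · · · · · · ·
· · · · · · · ·
· · · ♙ · ♙ · ·
♙ ♙ ♙ · ♙ · ♙ ♙
♖ ♘ ♗ ♕ ♔ ♗ ♘ ♖


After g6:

♜ ♞ ♝ ♛ ♚ ♝ ♞ ♜
♟ ♟ · ♟ ♟ ♟ · ♟
· · ♟ · · · ♟ ·
· · · · · · · ·
· · · · · · · ·
· · · ♙ · ♙ · ·
♙ ♙ ♙ · ♙ · ♙ ♙
♖ ♘ ♗ ♕ ♔ ♗ ♘ ♖



  a b c d e f g h
  ─────────────────
8│♜ ♞ ♝ ♛ ♚ ♝ ♞ ♜│8
7│♟ ♟ · ♟ ♟ ♟ · ♟│7
6│· · ♟ · · · ♟ ·│6
5│· · · · · · · ·│5
4│· · · · · · · ·│4
3│· · · ♙ · ♙ · ·│3
2│♙ ♙ ♙ · ♙ · ♙ ♙│2
1│♖ ♘ ♗ ♕ ♔ ♗ ♘ ♖│1
  ─────────────────
  a b c d e f g h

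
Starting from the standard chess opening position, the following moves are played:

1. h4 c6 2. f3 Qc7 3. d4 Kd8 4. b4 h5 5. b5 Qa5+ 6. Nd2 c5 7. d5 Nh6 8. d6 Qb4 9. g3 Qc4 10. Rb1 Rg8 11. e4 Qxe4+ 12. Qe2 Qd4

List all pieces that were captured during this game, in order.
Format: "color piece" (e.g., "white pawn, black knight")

Tracking captures:
  Qxe4+: captured white pawn

white pawn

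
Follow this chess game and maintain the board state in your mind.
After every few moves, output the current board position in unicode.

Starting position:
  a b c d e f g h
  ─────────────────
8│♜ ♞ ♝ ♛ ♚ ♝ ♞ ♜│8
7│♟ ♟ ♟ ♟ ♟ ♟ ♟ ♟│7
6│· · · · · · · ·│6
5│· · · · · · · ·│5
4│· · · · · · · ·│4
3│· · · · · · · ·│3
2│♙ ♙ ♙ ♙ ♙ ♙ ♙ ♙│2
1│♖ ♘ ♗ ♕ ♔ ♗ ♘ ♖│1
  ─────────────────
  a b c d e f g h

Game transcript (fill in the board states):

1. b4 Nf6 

  a b c d e f g h
  ─────────────────
8│♜ ♞ ♝ ♛ ♚ ♝ · ♜│8
7│♟ ♟ ♟ ♟ ♟ ♟ ♟ ♟│7
6│· · · · · ♞ · ·│6
5│· · · · · · · ·│5
4│· ♙ · · · · · ·│4
3│· · · · · · · ·│3
2│♙ · ♙ ♙ ♙ ♙ ♙ ♙│2
1│♖ ♘ ♗ ♕ ♔ ♗ ♘ ♖│1
  ─────────────────
  a b c d e f g h

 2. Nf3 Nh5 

  a b c d e f g h
  ─────────────────
8│♜ ♞ ♝ ♛ ♚ ♝ · ♜│8
7│♟ ♟ ♟ ♟ ♟ ♟ ♟ ♟│7
6│· · · · · · · ·│6
5│· · · · · · · ♞│5
4│· ♙ · · · · · ·│4
3│· · · · · ♘ · ·│3
2│♙ · ♙ ♙ ♙ ♙ ♙ ♙│2
1│♖ ♘ ♗ ♕ ♔ ♗ · ♖│1
  ─────────────────
  a b c d e f g h

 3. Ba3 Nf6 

  a b c d e f g h
  ─────────────────
8│♜ ♞ ♝ ♛ ♚ ♝ · ♜│8
7│♟ ♟ ♟ ♟ ♟ ♟ ♟ ♟│7
6│· · · · · ♞ · ·│6
5│· · · · · · · ·│5
4│· ♙ · · · · · ·│4
3│♗ · · · · ♘ · ·│3
2│♙ · ♙ ♙ ♙ ♙ ♙ ♙│2
1│♖ ♘ · ♕ ♔ ♗ · ♖│1
  ─────────────────
  a b c d e f g h

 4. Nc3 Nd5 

  a b c d e f g h
  ─────────────────
8│♜ ♞ ♝ ♛ ♚ ♝ · ♜│8
7│♟ ♟ ♟ ♟ ♟ ♟ ♟ ♟│7
6│· · · · · · · ·│6
5│· · · ♞ · · · ·│5
4│· ♙ · · · · · ·│4
3│♗ · ♘ · · ♘ · ·│3
2│♙ · ♙ ♙ ♙ ♙ ♙ ♙│2
1│♖ · · ♕ ♔ ♗ · ♖│1
  ─────────────────
  a b c d e f g h



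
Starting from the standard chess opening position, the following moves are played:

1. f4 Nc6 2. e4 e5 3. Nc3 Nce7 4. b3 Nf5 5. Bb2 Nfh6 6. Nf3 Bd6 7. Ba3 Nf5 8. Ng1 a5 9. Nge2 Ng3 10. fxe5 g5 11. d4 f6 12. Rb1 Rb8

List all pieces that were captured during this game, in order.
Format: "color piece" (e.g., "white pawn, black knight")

Tracking captures:
  fxe5: captured black pawn

black pawn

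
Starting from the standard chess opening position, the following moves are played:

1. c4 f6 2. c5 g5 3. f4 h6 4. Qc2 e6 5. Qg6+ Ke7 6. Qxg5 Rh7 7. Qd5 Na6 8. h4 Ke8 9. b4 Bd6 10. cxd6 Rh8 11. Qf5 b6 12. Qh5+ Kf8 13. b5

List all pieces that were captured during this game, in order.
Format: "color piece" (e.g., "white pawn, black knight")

Tracking captures:
  Qxg5: captured black pawn
  cxd6: captured black bishop

black pawn, black bishop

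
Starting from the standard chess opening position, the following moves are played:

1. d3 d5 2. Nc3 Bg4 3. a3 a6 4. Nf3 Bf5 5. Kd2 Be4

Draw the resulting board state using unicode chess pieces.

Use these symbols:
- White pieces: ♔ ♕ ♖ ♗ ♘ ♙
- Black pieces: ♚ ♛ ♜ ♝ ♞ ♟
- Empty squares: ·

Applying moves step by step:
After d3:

♜ ♞ ♝ ♛ ♚ ♝ ♞ ♜
♟ ♟ ♟ ♟ ♟ ♟ ♟ ♟
· · · · · · · ·
· · · · · · · ·
· · · · · · · ·
· · · ♙ · · · ·
♙ ♙ ♙ · ♙ ♙ ♙ ♙
♖ ♘ ♗ ♕ ♔ ♗ ♘ ♖


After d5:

♜ ♞ ♝ ♛ ♚ ♝ ♞ ♜
♟ ♟ ♟ · ♟ ♟ ♟ ♟
· · · · · · · ·
· · · ♟ · · · ·
· · · · · · · ·
· · · ♙ · · · ·
♙ ♙ ♙ · ♙ ♙ ♙ ♙
♖ ♘ ♗ ♕ ♔ ♗ ♘ ♖


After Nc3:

♜ ♞ ♝ ♛ ♚ ♝ ♞ ♜
♟ ♟ ♟ · ♟ ♟ ♟ ♟
· · · · · · · ·
· · · ♟ · · · ·
· · · · · · · ·
· · ♘ ♙ · · · ·
♙ ♙ ♙ · ♙ ♙ ♙ ♙
♖ · ♗ ♕ ♔ ♗ ♘ ♖


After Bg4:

♜ ♞ · ♛ ♚ ♝ ♞ ♜
♟ ♟ ♟ · ♟ ♟ ♟ ♟
· · · · · · · ·
· · · ♟ · · · ·
· · · · · · ♝ ·
· · ♘ ♙ · · · ·
♙ ♙ ♙ · ♙ ♙ ♙ ♙
♖ · ♗ ♕ ♔ ♗ ♘ ♖


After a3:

♜ ♞ · ♛ ♚ ♝ ♞ ♜
♟ ♟ ♟ · ♟ ♟ ♟ ♟
· · · · · · · ·
· · · ♟ · · · ·
· · · · · · ♝ ·
♙ · ♘ ♙ · · · ·
· ♙ ♙ · ♙ ♙ ♙ ♙
♖ · ♗ ♕ ♔ ♗ ♘ ♖


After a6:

♜ ♞ · ♛ ♚ ♝ ♞ ♜
· ♟ ♟ · ♟ ♟ ♟ ♟
♟ · · · · · · ·
· · · ♟ · · · ·
· · · · · · ♝ ·
♙ · ♘ ♙ · · · ·
· ♙ ♙ · ♙ ♙ ♙ ♙
♖ · ♗ ♕ ♔ ♗ ♘ ♖


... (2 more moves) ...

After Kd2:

♜ ♞ · ♛ ♚ ♝ ♞ ♜
· ♟ ♟ · ♟ ♟ ♟ ♟
♟ · · · · · · ·
· · · ♟ · ♝ · ·
· · · · · · · ·
♙ · ♘ ♙ · ♘ · ·
· ♙ ♙ ♔ ♙ ♙ ♙ ♙
♖ · ♗ ♕ · ♗ · ♖


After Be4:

♜ ♞ · ♛ ♚ ♝ ♞ ♜
· ♟ ♟ · ♟ ♟ ♟ ♟
♟ · · · · · · ·
· · · ♟ · · · ·
· · · · ♝ · · ·
♙ · ♘ ♙ · ♘ · ·
· ♙ ♙ ♔ ♙ ♙ ♙ ♙
♖ · ♗ ♕ · ♗ · ♖



  a b c d e f g h
  ─────────────────
8│♜ ♞ · ♛ ♚ ♝ ♞ ♜│8
7│· ♟ ♟ · ♟ ♟ ♟ ♟│7
6│♟ · · · · · · ·│6
5│· · · ♟ · · · ·│5
4│· · · · ♝ · · ·│4
3│♙ · ♘ ♙ · ♘ · ·│3
2│· ♙ ♙ ♔ ♙ ♙ ♙ ♙│2
1│♖ · ♗ ♕ · ♗ · ♖│1
  ─────────────────
  a b c d e f g h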